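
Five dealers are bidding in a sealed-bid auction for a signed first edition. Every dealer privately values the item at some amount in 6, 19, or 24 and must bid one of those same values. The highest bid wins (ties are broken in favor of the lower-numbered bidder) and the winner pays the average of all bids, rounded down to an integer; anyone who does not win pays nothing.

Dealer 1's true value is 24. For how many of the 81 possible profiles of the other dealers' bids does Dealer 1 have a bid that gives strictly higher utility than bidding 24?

16

Others bid (6, 6, 6, 6): truth gives 15; bid 6 gives 18 > 15. Violating.
Others bid (6, 6, 6, 19): truth gives 12; bid 19 gives 13 > 12. Violating.
Others bid (6, 6, 19, 6): truth gives 12; bid 19 gives 13 > 12. Violating.
Others bid (6, 6, 19, 19): truth gives 10; bid 19 gives 11 > 10. Violating.
Others bid (6, 6, 6, 24): truth gives 11; no alternative beats it.
Others bid (6, 6, 19, 24): truth gives 9; no alternative beats it.
(Checking all 81 profiles: 16 have a profitable deviation, 65 do not.)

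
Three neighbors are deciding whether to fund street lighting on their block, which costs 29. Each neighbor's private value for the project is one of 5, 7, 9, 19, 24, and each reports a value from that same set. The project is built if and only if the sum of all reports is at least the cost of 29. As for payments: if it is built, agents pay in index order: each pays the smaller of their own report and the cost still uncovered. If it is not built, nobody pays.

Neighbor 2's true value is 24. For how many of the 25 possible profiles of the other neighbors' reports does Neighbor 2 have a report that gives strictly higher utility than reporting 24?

Others report (5, 5): truth gives 0; report 19 gives 5 > 0. Violating.
Others report (5, 7): truth gives 0; report 19 gives 5 > 0. Violating.
Others report (5, 9): truth gives 0; report 19 gives 5 > 0. Violating.
Others report (5, 19): truth gives 0; report 5 gives 19 > 0. Violating.
Others report (24, 5): truth gives 19; no alternative beats it.
Others report (24, 7): truth gives 19; no alternative beats it.
(Checking all 25 profiles: 20 have a profitable deviation, 5 do not.)

20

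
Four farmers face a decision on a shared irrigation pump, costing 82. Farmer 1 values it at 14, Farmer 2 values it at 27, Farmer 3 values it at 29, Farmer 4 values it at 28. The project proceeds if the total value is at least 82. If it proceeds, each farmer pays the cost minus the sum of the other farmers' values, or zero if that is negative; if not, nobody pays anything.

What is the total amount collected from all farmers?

36

Total value 98 ≥ cost 82, so it is built.
Farmer 1: others sum to 84; max(0, 82 - 84) = 0.
Farmer 2: others sum to 71; max(0, 82 - 71) = 11.
Farmer 3: others sum to 69; max(0, 82 - 69) = 13.
Farmer 4: others sum to 70; max(0, 82 - 70) = 12.
Total collected = 0 + 11 + 13 + 12 = 36.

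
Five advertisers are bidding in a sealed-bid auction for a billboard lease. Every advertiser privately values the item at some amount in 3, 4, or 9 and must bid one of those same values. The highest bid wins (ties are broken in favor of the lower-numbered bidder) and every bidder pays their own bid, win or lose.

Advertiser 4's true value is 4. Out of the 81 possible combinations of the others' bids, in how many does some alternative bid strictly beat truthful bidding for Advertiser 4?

Others bid (3, 3, 3, 9): truth gives -4; bid 3 gives -3 > -4. Violating.
Others bid (3, 3, 4, 3): truth gives -4; bid 3 gives -3 > -4. Violating.
Others bid (3, 3, 4, 4): truth gives -4; bid 3 gives -3 > -4. Violating.
Others bid (3, 3, 4, 9): truth gives -4; bid 3 gives -3 > -4. Violating.
Others bid (3, 3, 3, 3): truth gives 0; no alternative beats it.
Others bid (3, 3, 3, 4): truth gives 0; no alternative beats it.
(Checking all 81 profiles: 79 have a profitable deviation, 2 do not.)

79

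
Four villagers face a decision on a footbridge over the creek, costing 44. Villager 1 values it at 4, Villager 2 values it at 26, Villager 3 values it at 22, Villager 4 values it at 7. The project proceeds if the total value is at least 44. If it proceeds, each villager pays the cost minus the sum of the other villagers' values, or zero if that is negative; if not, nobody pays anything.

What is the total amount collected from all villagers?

18

Total value 59 ≥ cost 44, so it is built.
Villager 1: others sum to 55; max(0, 44 - 55) = 0.
Villager 2: others sum to 33; max(0, 44 - 33) = 11.
Villager 3: others sum to 37; max(0, 44 - 37) = 7.
Villager 4: others sum to 52; max(0, 44 - 52) = 0.
Total collected = 0 + 11 + 7 + 0 = 18.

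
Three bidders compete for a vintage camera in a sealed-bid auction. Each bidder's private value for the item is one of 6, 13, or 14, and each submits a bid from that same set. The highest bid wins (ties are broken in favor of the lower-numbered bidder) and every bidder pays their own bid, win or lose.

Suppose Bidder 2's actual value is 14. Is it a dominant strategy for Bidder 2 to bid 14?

Consider the case where Bidder 1 bids 6 and Bidder 3 bids 6.
Truthful bid 14: wins, pays 14, utility 14 - 14 = 0.
Bid 13 instead: wins, pays 13, utility 14 - 13 = 1.
Since 1 > 0, bidding 13 is strictly better here, so truthful bidding is not dominant.

No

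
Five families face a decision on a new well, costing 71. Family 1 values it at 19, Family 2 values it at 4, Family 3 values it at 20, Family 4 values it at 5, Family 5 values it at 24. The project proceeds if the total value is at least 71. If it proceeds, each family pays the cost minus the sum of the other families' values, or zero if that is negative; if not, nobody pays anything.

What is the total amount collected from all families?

67

Total value 72 ≥ cost 71, so it is built.
Family 1: others sum to 53; max(0, 71 - 53) = 18.
Family 2: others sum to 68; max(0, 71 - 68) = 3.
Family 3: others sum to 52; max(0, 71 - 52) = 19.
Family 4: others sum to 67; max(0, 71 - 67) = 4.
Family 5: others sum to 48; max(0, 71 - 48) = 23.
Total collected = 18 + 3 + 19 + 4 + 23 = 67.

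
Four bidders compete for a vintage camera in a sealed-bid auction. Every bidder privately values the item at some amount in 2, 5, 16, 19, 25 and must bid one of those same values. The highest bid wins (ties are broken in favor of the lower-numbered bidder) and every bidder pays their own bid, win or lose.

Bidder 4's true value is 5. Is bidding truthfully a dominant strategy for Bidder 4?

No

Consider the case where Bidder 1 bids 2, Bidder 2 bids 2 and Bidder 3 bids 5.
Truthful bid 5: loses but pays 5, utility -5.
Bid 2 instead: loses but pays 2, utility -2.
Since -2 > -5, bidding 2 is strictly better here, so truthful bidding is not dominant.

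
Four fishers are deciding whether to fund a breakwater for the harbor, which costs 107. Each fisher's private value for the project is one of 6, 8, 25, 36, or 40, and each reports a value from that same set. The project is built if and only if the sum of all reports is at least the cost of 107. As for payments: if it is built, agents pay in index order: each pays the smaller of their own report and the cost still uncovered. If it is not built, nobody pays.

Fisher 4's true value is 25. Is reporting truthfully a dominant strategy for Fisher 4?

Yes

Check each profile of the others' reports and compare truth against every alternative report.
Others report (36, 36, 36): truth gives 25, best alternative gives 25.
Others report (36, 36, 40): truth gives 25, best alternative gives 25.
Others report (36, 40, 36): truth gives 25, best alternative gives 25.
Others report (36, 40, 40): truth gives 25, best alternative gives 25.
Others report (40, 36, 36): truth gives 25, best alternative gives 25.
Others report (40, 36, 40): truth gives 25, best alternative gives 25.
(Remaining 119 profiles checked similarly; truth is weakly best in each.)
In every case the truthful report is at least as good as any alternative, so it is a dominant strategy.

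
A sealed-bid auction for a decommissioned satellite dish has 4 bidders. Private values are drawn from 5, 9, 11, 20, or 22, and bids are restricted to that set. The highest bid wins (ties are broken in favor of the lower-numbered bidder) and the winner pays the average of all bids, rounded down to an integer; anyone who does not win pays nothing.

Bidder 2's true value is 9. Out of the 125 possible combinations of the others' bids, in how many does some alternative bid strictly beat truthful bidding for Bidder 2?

5

Others bid (5, 5, 11): truth gives 0; bid 11 gives 1 > 0. Violating.
Others bid (5, 11, 5): truth gives 0; bid 11 gives 1 > 0. Violating.
Others bid (9, 5, 5): truth gives 0; bid 11 gives 2 > 0. Violating.
Others bid (9, 5, 9): truth gives 0; bid 11 gives 1 > 0. Violating.
Others bid (5, 5, 5): truth gives 3; no alternative beats it.
Others bid (5, 5, 9): truth gives 2; no alternative beats it.
(Checking all 125 profiles: 5 have a profitable deviation, 120 do not.)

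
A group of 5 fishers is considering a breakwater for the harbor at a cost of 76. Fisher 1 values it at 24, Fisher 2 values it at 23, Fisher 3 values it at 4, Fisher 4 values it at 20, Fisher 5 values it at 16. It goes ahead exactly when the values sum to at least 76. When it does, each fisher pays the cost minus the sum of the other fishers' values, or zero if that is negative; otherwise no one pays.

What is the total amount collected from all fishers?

39

Total value 87 ≥ cost 76, so it is built.
Fisher 1: others sum to 63; max(0, 76 - 63) = 13.
Fisher 2: others sum to 64; max(0, 76 - 64) = 12.
Fisher 3: others sum to 83; max(0, 76 - 83) = 0.
Fisher 4: others sum to 67; max(0, 76 - 67) = 9.
Fisher 5: others sum to 71; max(0, 76 - 71) = 5.
Total collected = 13 + 12 + 0 + 9 + 5 = 39.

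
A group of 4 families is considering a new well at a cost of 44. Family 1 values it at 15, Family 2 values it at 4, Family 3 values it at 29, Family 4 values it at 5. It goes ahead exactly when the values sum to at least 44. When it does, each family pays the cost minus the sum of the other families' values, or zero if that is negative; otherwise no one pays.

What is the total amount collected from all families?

Total value 53 ≥ cost 44, so it is built.
Family 1: others sum to 38; max(0, 44 - 38) = 6.
Family 2: others sum to 49; max(0, 44 - 49) = 0.
Family 3: others sum to 24; max(0, 44 - 24) = 20.
Family 4: others sum to 48; max(0, 44 - 48) = 0.
Total collected = 6 + 0 + 20 + 0 = 26.

26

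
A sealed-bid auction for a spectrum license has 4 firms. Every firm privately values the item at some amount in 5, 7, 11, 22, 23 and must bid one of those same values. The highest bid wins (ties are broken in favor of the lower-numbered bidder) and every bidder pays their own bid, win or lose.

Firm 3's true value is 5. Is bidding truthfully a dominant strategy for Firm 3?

Consider the case where Firm 1 bids 5, Firm 2 bids 5 and Firm 4 bids 5.
Truthful bid 5: loses but pays 5, utility -5.
Bid 7 instead: wins, pays 7, utility 5 - 7 = -2.
Since -2 > -5, bidding 7 is strictly better here, so truthful bidding is not dominant.

No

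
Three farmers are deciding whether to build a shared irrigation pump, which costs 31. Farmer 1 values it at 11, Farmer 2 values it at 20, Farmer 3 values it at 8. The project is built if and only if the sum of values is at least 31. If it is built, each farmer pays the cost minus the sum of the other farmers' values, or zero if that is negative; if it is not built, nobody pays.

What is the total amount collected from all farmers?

15

Total value 39 ≥ cost 31, so it is built.
Farmer 1: others sum to 28; max(0, 31 - 28) = 3.
Farmer 2: others sum to 19; max(0, 31 - 19) = 12.
Farmer 3: others sum to 31; max(0, 31 - 31) = 0.
Total collected = 3 + 12 + 0 = 15.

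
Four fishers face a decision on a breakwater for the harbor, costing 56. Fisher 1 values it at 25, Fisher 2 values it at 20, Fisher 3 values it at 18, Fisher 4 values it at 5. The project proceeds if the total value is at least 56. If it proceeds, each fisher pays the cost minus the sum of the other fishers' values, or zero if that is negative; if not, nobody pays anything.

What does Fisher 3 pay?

Total value 68 ≥ cost 56, so the project is built.
The other fishers' values sum to 50.
Cost minus that sum is 56 - 50 = 6.

6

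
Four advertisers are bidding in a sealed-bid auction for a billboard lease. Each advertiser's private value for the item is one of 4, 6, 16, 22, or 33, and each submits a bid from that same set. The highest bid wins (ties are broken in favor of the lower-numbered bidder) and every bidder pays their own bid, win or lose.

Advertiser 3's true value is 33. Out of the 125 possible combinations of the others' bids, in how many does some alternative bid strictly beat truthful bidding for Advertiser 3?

Others bid (4, 4, 4): truth gives 0; bid 6 gives 27 > 0. Violating.
Others bid (4, 4, 6): truth gives 0; bid 6 gives 27 > 0. Violating.
Others bid (4, 4, 16): truth gives 0; bid 16 gives 17 > 0. Violating.
Others bid (4, 4, 22): truth gives 0; bid 22 gives 11 > 0. Violating.
Others bid (4, 4, 33): truth gives 0; no alternative beats it.
Others bid (4, 6, 33): truth gives 0; no alternative beats it.
(Checking all 125 profiles: 81 have a profitable deviation, 44 do not.)

81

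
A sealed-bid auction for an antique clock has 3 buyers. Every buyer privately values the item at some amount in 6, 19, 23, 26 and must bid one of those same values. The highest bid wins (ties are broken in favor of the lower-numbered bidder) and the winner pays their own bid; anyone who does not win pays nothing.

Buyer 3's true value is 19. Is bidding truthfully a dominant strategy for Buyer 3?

Yes

Check each profile of the others' bids and compare truth against every alternative bid.
Others bid (6, 6): truth gives 0, best alternative gives 0.
Others bid (6, 19): truth gives 0, best alternative gives 0.
Others bid (6, 23): truth gives 0, best alternative gives 0.
Others bid (6, 26): truth gives 0, best alternative gives 0.
Others bid (19, 6): truth gives 0, best alternative gives 0.
Others bid (19, 19): truth gives 0, best alternative gives 0.
(Remaining 10 profiles checked similarly; truth is weakly best in each.)
In every case the truthful bid is at least as good as any alternative, so it is a dominant strategy.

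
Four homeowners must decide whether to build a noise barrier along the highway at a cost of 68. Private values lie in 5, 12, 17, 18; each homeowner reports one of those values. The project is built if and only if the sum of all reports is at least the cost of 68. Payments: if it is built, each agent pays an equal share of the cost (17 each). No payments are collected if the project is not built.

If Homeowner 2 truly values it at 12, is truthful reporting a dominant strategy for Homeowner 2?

Yes

Check each profile of the others' reports and compare truth against every alternative report.
Others report (5, 5, 5): truth gives 0, best alternative gives 0.
Others report (5, 5, 12): truth gives 0, best alternative gives 0.
Others report (5, 5, 17): truth gives 0, best alternative gives 0.
Others report (5, 5, 18): truth gives 0, best alternative gives 0.
Others report (5, 12, 5): truth gives 0, best alternative gives 0.
Others report (5, 12, 12): truth gives 0, best alternative gives 0.
(Remaining 58 profiles checked similarly; truth is weakly best in each.)
In every case the truthful report is at least as good as any alternative, so it is a dominant strategy.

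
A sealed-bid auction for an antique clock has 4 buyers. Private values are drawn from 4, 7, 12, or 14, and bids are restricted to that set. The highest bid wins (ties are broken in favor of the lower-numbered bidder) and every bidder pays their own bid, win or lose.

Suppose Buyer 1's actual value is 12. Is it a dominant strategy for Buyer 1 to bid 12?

No

Consider the case where Buyer 2 bids 4, Buyer 3 bids 4 and Buyer 4 bids 4.
Truthful bid 12: wins, pays 12, utility 12 - 12 = 0.
Bid 4 instead: wins, pays 4, utility 12 - 4 = 8.
Since 8 > 0, bidding 4 is strictly better here, so truthful bidding is not dominant.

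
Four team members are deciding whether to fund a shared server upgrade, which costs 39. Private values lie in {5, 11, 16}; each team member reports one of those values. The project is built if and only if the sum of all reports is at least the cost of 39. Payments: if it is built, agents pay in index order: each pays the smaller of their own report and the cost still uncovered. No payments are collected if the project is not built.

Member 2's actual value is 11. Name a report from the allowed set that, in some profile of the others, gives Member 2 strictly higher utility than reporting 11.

5

Suppose Member 1 reports 5, Member 3 reports 16 and Member 4 reports 16.
Report 11: project built, pays 11, utility 11 - 11 = 0.
Report 5: project built, pays 5, utility 11 - 5 = 6.
So reporting 5 beats truth here (6 > 0).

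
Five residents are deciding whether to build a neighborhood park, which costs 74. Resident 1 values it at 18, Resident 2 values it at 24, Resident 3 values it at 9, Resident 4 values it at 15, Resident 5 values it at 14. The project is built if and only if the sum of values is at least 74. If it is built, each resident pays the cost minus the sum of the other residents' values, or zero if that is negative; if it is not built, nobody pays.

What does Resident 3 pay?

3

Total value 80 ≥ cost 74, so the project is built.
The other residents' values sum to 71.
Cost minus that sum is 74 - 71 = 3.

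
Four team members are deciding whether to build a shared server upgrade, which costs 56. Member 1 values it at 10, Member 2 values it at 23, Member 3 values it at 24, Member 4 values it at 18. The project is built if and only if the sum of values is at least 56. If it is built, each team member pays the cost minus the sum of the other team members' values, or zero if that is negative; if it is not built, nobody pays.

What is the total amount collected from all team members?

Total value 75 ≥ cost 56, so it is built.
Member 1: others sum to 65; max(0, 56 - 65) = 0.
Member 2: others sum to 52; max(0, 56 - 52) = 4.
Member 3: others sum to 51; max(0, 56 - 51) = 5.
Member 4: others sum to 57; max(0, 56 - 57) = 0.
Total collected = 0 + 4 + 5 + 0 = 9.

9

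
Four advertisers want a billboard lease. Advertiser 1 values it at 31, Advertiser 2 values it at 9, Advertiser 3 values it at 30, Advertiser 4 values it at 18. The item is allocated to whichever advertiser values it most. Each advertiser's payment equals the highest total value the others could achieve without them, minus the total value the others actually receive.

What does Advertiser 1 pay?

Advertiser 1 has the highest value and receives the item.
Without Advertiser 1, the item would go to the next-highest value, 30, so the others could achieve 30.
With Advertiser 1 present and winning, the others receive nothing, so their total is 0.
Payment = 30 - 0 = 30.

30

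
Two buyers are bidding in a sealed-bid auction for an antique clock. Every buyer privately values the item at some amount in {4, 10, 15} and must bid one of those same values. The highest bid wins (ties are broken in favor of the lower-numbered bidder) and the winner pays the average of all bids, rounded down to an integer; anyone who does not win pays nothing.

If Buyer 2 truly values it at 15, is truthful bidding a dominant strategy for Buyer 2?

No

Consider the case where Buyer 1 bids 4.
Truthful bid 15: wins, pays 9, utility 15 - 9 = 6.
Bid 10 instead: wins, pays 7, utility 15 - 7 = 8.
Since 8 > 6, bidding 10 is strictly better here, so truthful bidding is not dominant.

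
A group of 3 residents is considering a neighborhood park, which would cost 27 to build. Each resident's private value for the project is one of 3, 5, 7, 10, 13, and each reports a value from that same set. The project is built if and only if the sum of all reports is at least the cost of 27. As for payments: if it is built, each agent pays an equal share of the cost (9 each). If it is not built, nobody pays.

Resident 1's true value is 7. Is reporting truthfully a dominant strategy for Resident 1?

No

Consider the case where Resident 2 reports 7 and Resident 3 reports 13.
Truthful report 7: project built, pays 9, utility 7 - 9 = -2.
Report 3 instead: project not built, utility 0.
Since 0 > -2, reporting 3 is strictly better here, so truthful reporting is not dominant.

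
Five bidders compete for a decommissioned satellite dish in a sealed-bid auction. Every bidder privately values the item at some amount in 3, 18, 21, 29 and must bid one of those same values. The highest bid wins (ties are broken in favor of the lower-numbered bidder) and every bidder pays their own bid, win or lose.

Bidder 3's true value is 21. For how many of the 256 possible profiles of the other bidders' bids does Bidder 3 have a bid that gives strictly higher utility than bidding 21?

224

Others bid (3, 3, 3, 3): truth gives 0; bid 18 gives 3 > 0. Violating.
Others bid (3, 3, 3, 18): truth gives 0; bid 18 gives 3 > 0. Violating.
Others bid (3, 3, 3, 29): truth gives -21; bid 3 gives -3 > -21. Violating.
Others bid (3, 3, 18, 3): truth gives 0; bid 18 gives 3 > 0. Violating.
Others bid (3, 3, 3, 21): truth gives 0; no alternative beats it.
Others bid (3, 3, 18, 21): truth gives 0; no alternative beats it.
(Checking all 256 profiles: 224 have a profitable deviation, 32 do not.)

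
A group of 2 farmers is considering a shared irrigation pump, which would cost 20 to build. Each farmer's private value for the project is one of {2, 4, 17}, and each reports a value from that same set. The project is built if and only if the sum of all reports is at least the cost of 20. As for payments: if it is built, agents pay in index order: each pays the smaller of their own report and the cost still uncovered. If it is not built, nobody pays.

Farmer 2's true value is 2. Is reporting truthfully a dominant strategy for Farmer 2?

Check each profile of the others' reports and compare truth against every alternative report.
Others report (17): truth gives 0, best alternative gives -1.
Others report (2): truth gives 0, best alternative gives 0.
Others report (4): truth gives 0, best alternative gives 0.
In every case the truthful report is at least as good as any alternative, so it is a dominant strategy.

Yes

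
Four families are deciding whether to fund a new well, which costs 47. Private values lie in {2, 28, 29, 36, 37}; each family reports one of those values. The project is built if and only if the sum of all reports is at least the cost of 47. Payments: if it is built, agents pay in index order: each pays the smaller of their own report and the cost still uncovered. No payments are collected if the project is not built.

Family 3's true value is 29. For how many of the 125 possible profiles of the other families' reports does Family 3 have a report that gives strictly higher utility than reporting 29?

36

Others report (2, 2, 28): truth gives 0; report 28 gives 1 > 0. Violating.
Others report (2, 2, 29): truth gives 0; report 28 gives 1 > 0. Violating.
Others report (2, 2, 36): truth gives 0; report 28 gives 1 > 0. Violating.
Others report (2, 2, 37): truth gives 0; report 28 gives 1 > 0. Violating.
Others report (2, 2, 2): truth gives 0; no alternative beats it.
Others report (2, 28, 2): truth gives 12; no alternative beats it.
(Checking all 125 profiles: 36 have a profitable deviation, 89 do not.)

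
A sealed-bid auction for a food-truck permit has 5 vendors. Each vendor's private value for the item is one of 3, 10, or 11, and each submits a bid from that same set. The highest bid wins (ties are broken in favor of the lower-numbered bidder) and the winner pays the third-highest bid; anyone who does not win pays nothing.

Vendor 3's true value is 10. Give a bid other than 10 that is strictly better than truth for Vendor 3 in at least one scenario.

11

Suppose Vendor 1 bids 3, Vendor 2 bids 3, Vendor 4 bids 3 and Vendor 5 bids 11.
Bid 10: loses, pays 0, utility 0.
Bid 11: wins, pays 3, utility 10 - 3 = 7.
So bidding 11 beats truth here (7 > 0).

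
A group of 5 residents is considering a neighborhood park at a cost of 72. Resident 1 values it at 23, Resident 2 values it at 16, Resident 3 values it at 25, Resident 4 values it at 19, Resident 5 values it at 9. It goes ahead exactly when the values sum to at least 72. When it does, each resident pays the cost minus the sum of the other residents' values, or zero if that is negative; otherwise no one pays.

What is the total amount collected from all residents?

8

Total value 92 ≥ cost 72, so it is built.
Resident 1: others sum to 69; max(0, 72 - 69) = 3.
Resident 2: others sum to 76; max(0, 72 - 76) = 0.
Resident 3: others sum to 67; max(0, 72 - 67) = 5.
Resident 4: others sum to 73; max(0, 72 - 73) = 0.
Resident 5: others sum to 83; max(0, 72 - 83) = 0.
Total collected = 3 + 0 + 5 + 0 + 0 = 8.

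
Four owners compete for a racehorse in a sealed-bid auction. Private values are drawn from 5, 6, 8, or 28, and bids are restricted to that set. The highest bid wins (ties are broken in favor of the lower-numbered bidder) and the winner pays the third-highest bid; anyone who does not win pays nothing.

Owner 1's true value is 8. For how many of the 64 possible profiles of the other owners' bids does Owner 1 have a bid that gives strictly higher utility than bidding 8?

Others bid (5, 5, 28): truth gives 0; bid 28 gives 3 > 0. Violating.
Others bid (5, 6, 28): truth gives 0; bid 28 gives 2 > 0. Violating.
Others bid (5, 28, 5): truth gives 0; bid 28 gives 3 > 0. Violating.
Others bid (5, 28, 6): truth gives 0; bid 28 gives 2 > 0. Violating.
Others bid (5, 5, 5): truth gives 3; no alternative beats it.
Others bid (5, 5, 6): truth gives 3; no alternative beats it.
(Checking all 64 profiles: 12 have a profitable deviation, 52 do not.)

12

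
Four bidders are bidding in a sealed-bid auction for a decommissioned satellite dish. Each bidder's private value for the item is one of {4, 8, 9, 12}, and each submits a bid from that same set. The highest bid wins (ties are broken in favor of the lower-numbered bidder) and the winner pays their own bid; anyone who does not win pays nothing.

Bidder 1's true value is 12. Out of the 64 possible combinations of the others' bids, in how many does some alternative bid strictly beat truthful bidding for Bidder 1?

27

Others bid (4, 4, 4): truth gives 0; bid 4 gives 8 > 0. Violating.
Others bid (4, 4, 8): truth gives 0; bid 8 gives 4 > 0. Violating.
Others bid (4, 4, 9): truth gives 0; bid 9 gives 3 > 0. Violating.
Others bid (4, 8, 4): truth gives 0; bid 8 gives 4 > 0. Violating.
Others bid (4, 4, 12): truth gives 0; no alternative beats it.
Others bid (4, 8, 12): truth gives 0; no alternative beats it.
(Checking all 64 profiles: 27 have a profitable deviation, 37 do not.)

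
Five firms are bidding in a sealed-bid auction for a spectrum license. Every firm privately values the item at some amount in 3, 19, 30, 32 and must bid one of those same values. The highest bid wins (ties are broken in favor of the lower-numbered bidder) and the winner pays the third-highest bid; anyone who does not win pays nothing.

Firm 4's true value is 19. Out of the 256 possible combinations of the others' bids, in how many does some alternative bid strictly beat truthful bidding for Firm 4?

Others bid (3, 3, 3, 30): truth gives 0; bid 30 gives 16 > 0. Violating.
Others bid (3, 3, 3, 32): truth gives 0; bid 32 gives 16 > 0. Violating.
Others bid (3, 3, 19, 3): truth gives 0; bid 30 gives 16 > 0. Violating.
Others bid (3, 3, 30, 3): truth gives 0; bid 32 gives 16 > 0. Violating.
Others bid (3, 3, 3, 3): truth gives 16; no alternative beats it.
Others bid (3, 3, 3, 19): truth gives 16; no alternative beats it.
(Checking all 256 profiles: 8 have a profitable deviation, 248 do not.)

8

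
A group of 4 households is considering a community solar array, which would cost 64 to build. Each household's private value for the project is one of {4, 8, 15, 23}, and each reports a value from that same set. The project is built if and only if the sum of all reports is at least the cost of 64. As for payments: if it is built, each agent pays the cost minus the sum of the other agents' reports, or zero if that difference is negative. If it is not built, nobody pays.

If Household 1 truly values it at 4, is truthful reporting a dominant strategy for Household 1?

Yes

Check each profile of the others' reports and compare truth against every alternative report.
Others report (23, 23, 23): truth gives 4, best alternative gives 4.
Others report (15, 23, 23): truth gives 1, best alternative gives 1.
Others report (23, 15, 23): truth gives 1, best alternative gives 1.
Others report (23, 23, 15): truth gives 1, best alternative gives 1.
Others report (4, 4, 4): truth gives 0, best alternative gives 0.
Others report (4, 4, 8): truth gives 0, best alternative gives 0.
(Remaining 58 profiles checked similarly; truth is weakly best in each.)
In every case the truthful report is at least as good as any alternative, so it is a dominant strategy.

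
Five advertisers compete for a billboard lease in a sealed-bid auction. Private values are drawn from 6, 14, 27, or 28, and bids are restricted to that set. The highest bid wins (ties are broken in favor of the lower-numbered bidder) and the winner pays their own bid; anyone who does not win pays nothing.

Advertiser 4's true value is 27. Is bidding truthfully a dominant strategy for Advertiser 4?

No

Consider the case where Advertiser 1 bids 6, Advertiser 2 bids 6, Advertiser 3 bids 6 and Advertiser 5 bids 6.
Truthful bid 27: wins, pays 27, utility 27 - 27 = 0.
Bid 14 instead: wins, pays 14, utility 27 - 14 = 13.
Since 13 > 0, bidding 14 is strictly better here, so truthful bidding is not dominant.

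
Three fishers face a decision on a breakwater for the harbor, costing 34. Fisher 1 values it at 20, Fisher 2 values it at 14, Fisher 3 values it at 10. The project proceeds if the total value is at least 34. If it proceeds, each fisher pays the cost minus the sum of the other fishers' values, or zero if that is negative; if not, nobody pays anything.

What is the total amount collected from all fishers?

14

Total value 44 ≥ cost 34, so it is built.
Fisher 1: others sum to 24; max(0, 34 - 24) = 10.
Fisher 2: others sum to 30; max(0, 34 - 30) = 4.
Fisher 3: others sum to 34; max(0, 34 - 34) = 0.
Total collected = 10 + 4 + 0 = 14.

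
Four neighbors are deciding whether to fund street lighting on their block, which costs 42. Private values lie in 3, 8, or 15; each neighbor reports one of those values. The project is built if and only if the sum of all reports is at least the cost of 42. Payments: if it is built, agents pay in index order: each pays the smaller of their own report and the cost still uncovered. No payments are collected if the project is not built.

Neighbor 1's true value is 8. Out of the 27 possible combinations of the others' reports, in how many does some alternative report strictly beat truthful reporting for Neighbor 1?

Others report (15, 15, 15): truth gives 0; report 3 gives 5 > 0. Violating.
Others report (3, 3, 3): truth gives 0; no alternative beats it.
Others report (3, 3, 8): truth gives 0; no alternative beats it.
(Checking all 27 profiles: 1 has a profitable deviation, 26 do not.)

1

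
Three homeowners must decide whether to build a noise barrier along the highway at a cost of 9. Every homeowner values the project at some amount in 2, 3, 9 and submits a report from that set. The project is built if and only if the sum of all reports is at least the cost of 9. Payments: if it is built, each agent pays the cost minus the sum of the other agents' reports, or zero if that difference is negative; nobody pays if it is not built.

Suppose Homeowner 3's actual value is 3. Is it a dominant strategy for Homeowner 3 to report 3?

Check each profile of the others' reports and compare truth against every alternative report.
Others report (2, 9): truth gives 3, best alternative gives 3.
Others report (3, 9): truth gives 3, best alternative gives 3.
Others report (9, 2): truth gives 3, best alternative gives 3.
Others report (9, 3): truth gives 3, best alternative gives 3.
Others report (9, 9): truth gives 3, best alternative gives 3.
Others report (2, 2): truth gives 0, best alternative gives 0.
(Remaining 3 profiles checked similarly; truth is weakly best in each.)
In every case the truthful report is at least as good as any alternative, so it is a dominant strategy.

Yes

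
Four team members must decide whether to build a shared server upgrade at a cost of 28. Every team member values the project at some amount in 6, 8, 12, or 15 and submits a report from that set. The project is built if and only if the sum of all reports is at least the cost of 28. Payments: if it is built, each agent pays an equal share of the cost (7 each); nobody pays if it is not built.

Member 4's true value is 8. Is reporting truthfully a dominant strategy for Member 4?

No

Consider the case where Member 1 reports 6, Member 2 reports 6 and Member 3 reports 6.
Truthful report 8: project not built, utility 0.
Report 12 instead: project built, pays 7, utility 8 - 7 = 1.
Since 1 > 0, reporting 12 is strictly better here, so truthful reporting is not dominant.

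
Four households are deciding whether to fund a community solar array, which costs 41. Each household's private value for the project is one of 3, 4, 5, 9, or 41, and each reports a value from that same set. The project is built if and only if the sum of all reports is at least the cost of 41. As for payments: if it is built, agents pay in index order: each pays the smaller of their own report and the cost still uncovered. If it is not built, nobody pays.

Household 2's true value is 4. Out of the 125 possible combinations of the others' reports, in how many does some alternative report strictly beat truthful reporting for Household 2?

36

Others report (3, 3, 41): truth gives 0; report 3 gives 1 > 0. Violating.
Others report (3, 4, 41): truth gives 0; report 3 gives 1 > 0. Violating.
Others report (3, 5, 41): truth gives 0; report 3 gives 1 > 0. Violating.
Others report (3, 9, 41): truth gives 0; report 3 gives 1 > 0. Violating.
Others report (3, 3, 3): truth gives 0; no alternative beats it.
Others report (3, 3, 4): truth gives 0; no alternative beats it.
(Checking all 125 profiles: 36 have a profitable deviation, 89 do not.)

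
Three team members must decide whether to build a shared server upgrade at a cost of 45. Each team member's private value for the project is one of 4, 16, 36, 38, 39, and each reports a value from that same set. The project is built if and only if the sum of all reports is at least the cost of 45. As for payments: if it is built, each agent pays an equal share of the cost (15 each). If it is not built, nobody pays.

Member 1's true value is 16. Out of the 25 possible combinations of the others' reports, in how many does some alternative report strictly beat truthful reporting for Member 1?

Others report (4, 4): truth gives 0; report 38 gives 1 > 0. Violating.
Others report (4, 16): truth gives 0; report 36 gives 1 > 0. Violating.
Others report (16, 4): truth gives 0; report 36 gives 1 > 0. Violating.
Others report (4, 36): truth gives 1; no alternative beats it.
Others report (4, 38): truth gives 1; no alternative beats it.
(Checking all 25 profiles: 3 have a profitable deviation, 22 do not.)

3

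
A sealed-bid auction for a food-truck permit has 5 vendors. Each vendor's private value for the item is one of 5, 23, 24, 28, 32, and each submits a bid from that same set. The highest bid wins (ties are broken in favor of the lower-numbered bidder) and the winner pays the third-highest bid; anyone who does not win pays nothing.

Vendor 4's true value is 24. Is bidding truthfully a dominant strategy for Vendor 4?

No

Consider the case where Vendor 1 bids 5, Vendor 2 bids 5, Vendor 3 bids 5 and Vendor 5 bids 28.
Truthful bid 24: loses, pays 0, utility 0.
Bid 28 instead: wins, pays 5, utility 24 - 5 = 19.
Since 19 > 0, bidding 28 is strictly better here, so truthful bidding is not dominant.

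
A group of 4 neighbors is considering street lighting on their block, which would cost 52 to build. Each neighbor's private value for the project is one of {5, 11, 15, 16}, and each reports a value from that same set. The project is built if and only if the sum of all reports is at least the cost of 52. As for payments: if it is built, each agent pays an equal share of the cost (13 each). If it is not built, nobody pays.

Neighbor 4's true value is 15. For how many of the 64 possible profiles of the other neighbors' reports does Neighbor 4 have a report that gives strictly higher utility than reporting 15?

6

Others report (5, 15, 16): truth gives 0; report 16 gives 2 > 0. Violating.
Others report (5, 16, 15): truth gives 0; report 16 gives 2 > 0. Violating.
Others report (15, 5, 16): truth gives 0; report 16 gives 2 > 0. Violating.
Others report (15, 16, 5): truth gives 0; report 16 gives 2 > 0. Violating.
Others report (5, 5, 5): truth gives 0; no alternative beats it.
Others report (5, 5, 11): truth gives 0; no alternative beats it.
(Checking all 64 profiles: 6 have a profitable deviation, 58 do not.)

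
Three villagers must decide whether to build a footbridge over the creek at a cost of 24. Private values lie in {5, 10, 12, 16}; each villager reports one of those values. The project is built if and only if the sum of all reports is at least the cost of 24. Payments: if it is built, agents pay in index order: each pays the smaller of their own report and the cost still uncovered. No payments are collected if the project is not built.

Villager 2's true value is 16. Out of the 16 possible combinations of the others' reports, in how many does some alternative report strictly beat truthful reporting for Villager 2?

15

Others report (5, 10): truth gives 0; report 10 gives 6 > 0. Violating.
Others report (5, 12): truth gives 0; report 10 gives 6 > 0. Violating.
Others report (5, 16): truth gives 0; report 5 gives 11 > 0. Violating.
Others report (10, 5): truth gives 2; report 10 gives 6 > 2. Violating.
Others report (5, 5): truth gives 0; no alternative beats it.
(Checking all 16 profiles: 15 have a profitable deviation, 1 does not.)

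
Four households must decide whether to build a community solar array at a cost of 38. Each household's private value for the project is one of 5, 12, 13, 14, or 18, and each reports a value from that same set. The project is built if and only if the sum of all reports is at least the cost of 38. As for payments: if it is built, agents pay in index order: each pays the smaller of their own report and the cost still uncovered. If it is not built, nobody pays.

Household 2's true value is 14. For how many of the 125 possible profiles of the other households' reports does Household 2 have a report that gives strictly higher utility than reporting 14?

115

Others report (5, 5, 18): truth gives 0; report 12 gives 2 > 0. Violating.
Others report (5, 12, 12): truth gives 0; report 12 gives 2 > 0. Violating.
Others report (5, 12, 13): truth gives 0; report 12 gives 2 > 0. Violating.
Others report (5, 12, 14): truth gives 0; report 12 gives 2 > 0. Violating.
Others report (5, 5, 5): truth gives 0; no alternative beats it.
Others report (5, 5, 12): truth gives 0; no alternative beats it.
(Checking all 125 profiles: 115 have a profitable deviation, 10 do not.)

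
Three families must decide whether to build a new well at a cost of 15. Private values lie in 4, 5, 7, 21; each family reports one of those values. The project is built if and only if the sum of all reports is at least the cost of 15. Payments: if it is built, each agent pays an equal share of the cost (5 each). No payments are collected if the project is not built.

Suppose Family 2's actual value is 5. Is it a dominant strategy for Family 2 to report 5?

Check each profile of the others' reports and compare truth against every alternative report.
Others report (4, 4): truth gives 0, best alternative gives 0.
Others report (4, 5): truth gives 0, best alternative gives 0.
Others report (4, 7): truth gives 0, best alternative gives 0.
Others report (4, 21): truth gives 0, best alternative gives 0.
Others report (5, 4): truth gives 0, best alternative gives 0.
Others report (5, 5): truth gives 0, best alternative gives 0.
(Remaining 10 profiles checked similarly; truth is weakly best in each.)
In every case the truthful report is at least as good as any alternative, so it is a dominant strategy.

Yes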